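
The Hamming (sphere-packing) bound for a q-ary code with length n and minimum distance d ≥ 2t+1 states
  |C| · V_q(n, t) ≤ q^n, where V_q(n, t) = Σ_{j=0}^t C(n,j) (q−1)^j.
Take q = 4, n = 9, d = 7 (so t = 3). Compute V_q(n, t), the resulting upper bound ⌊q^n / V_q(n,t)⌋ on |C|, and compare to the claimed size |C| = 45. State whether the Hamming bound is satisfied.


V_q(n, t) = 2620, q^n = 262144, Hamming bound = 100, |C| = 45 ≤ bound (satisfied).

Step 1: Compute V_q(n, t) = Σ_{j=0}^3 C(n, j) (q−1)^j.
  j = 0: C(9,0)·(3)^0 = 1·1 = 1.
  j = 1: C(9,1)·(3)^1 = 9·3 = 27.
  j = 2: C(9,2)·(3)^2 = 36·9 = 324.
  j = 3: C(9,3)·(3)^3 = 84·27 = 2268.
  V_q(n, t) = 1 + 27 + 324 + 2268 = 2620.
Step 2: q^n = 4^9 = 262144.
Step 3: Hamming bound ⌊q^n / V_q(n,t)⌋ = ⌊262144/2620⌋ = 100.
Step 4: Compare |C| = 45 to 100: satisfied.
The claimed |C| lies below the Hamming bound.


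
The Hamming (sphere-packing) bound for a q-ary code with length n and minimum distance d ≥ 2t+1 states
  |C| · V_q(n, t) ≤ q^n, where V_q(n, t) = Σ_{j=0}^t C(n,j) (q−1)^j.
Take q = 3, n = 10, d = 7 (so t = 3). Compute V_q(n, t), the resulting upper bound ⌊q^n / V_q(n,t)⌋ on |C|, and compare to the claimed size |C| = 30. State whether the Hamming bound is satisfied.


V_q(n, t) = 1161, q^n = 59049, Hamming bound = 50, |C| = 30 ≤ bound (satisfied).

Step 1: Compute V_q(n, t) = Σ_{j=0}^3 C(n, j) (q−1)^j.
  j = 0: C(10,0)·(2)^0 = 1·1 = 1.
  j = 1: C(10,1)·(2)^1 = 10·2 = 20.
  j = 2: C(10,2)·(2)^2 = 45·4 = 180.
  j = 3: C(10,3)·(2)^3 = 120·8 = 960.
  V_q(n, t) = 1 + 20 + 180 + 960 = 1161.
Step 2: q^n = 3^10 = 59049.
Step 3: Hamming bound ⌊q^n / V_q(n,t)⌋ = ⌊59049/1161⌋ = 50.
Step 4: Compare |C| = 30 to 50: satisfied.
The claimed |C| lies below the Hamming bound.


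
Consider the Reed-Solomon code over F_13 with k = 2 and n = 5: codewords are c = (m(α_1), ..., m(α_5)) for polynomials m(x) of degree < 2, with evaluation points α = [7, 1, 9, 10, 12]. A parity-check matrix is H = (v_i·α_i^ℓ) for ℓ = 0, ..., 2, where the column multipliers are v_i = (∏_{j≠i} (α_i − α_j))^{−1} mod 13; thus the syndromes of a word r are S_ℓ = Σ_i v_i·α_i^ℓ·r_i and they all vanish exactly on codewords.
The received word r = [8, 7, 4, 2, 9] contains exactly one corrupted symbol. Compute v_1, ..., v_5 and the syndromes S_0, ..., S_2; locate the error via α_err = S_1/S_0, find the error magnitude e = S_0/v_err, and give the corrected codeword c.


S = (10, 3, 10), error at position 5, error magnitude e = 11, c = [8, 7, 4, 2, 11].

Step 1: column multipliers v_i = (∏_{j≠i}(α_i − α_j))^{−1} mod 13.
  i = 1 (α = 7): (7−1)(7−9)(7−10)(7−12) = 6·(−2)·(−3)·(−5) = −180 ≡ 2, so v_1 = 2^{−1} = 7 (mod 13).
  i = 2 (α = 1): (1−7)(1−9)(1−10)(1−12) = (−6)·(−8)·(−9)·(−11) = 4752 ≡ 7, so v_2 = 7^{−1} = 2 (mod 13).
  i = 3 (α = 9): (9−7)(9−1)(9−10)(9−12) = 2·8·(−1)·(−3) = 48 ≡ 9, so v_3 = 9^{−1} = 3 (mod 13).
  i = 4 (α = 10): (10−7)(10−1)(10−9)(10−12) = 3·9·1·(−2) = −54 ≡ 11, so v_4 = 11^{−1} = 6 (mod 13).
  i = 5 (α = 12): (12−7)(12−1)(12−9)(12−10) = 5·11·3·2 = 330 ≡ 5, so v_5 = 5^{−1} = 8 (mod 13).
  v = [7, 2, 3, 6, 8].
Step 2: syndromes of r = [8, 7, 4, 2, 9] (all sums mod 13).
  S_0 = Σ v_i r_i = 7·8 + 2·7 + 3·4 + 6·2 + 8·9 = 166 ≡ 10.
  S_1 = Σ v_i α_i r_i = 7·7·8 + 2·1·7 + 3·9·4 + 6·10·2 + 8·12·9 = 1498 ≡ 3.
  α_i^2 mod 13 = [10, 1, 3, 9, 1].
  S_2 = Σ v_i α_i^2 r_i = 7·10·8 + 2·1·7 + 3·3·4 + 6·9·2 + 8·1·9 = 790 ≡ 10.
  S = (10, 3, 10) ≠ 0, so r is not a codeword (an error is present).
Step 3: locate the error. For a single error e at position i, S_ℓ = v_i·e·α_i^ℓ, so α_err = S_1/S_0.
  S_0^{−1} = 10^{−1} = 4 (mod 13), so α_err = 3·4 = 12 ≡ 12 = α_5. Error position i = 5.
  Consistency check: S_2/S_1 = 10·9 = 90 ≡ 12 = α_err ✓ (single-error assumption holds).
Step 4: error magnitude e = S_0/v_5 = S_0·∏_{j≠5}(α_5 − α_j) = 10·5 = 50 ≡ 11 (mod 13).
Step 5: correct position 5: c_5 = r_5 − e = 9 − 11 ≡ 11 (mod 13). Hence c = [8, 7, 4, 2, 11].
  Check: interpolating c through the α_i gives m(x) = 9 + 11·x (degree < 2) with m(α_i) = c_i for every i, so c is indeed a codeword.


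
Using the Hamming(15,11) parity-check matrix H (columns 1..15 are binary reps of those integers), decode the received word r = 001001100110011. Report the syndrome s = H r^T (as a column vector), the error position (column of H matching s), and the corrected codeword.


s = (0, 0, 1, 0)^T, error position = 2, corrected codeword c = 011001100110011

Compute s = H r^T mod 2 one row at a time:
  s_1 = 0 + 0 + 1 + 1 + 0 + 0 + 1 + 1 = 4 ≡ 0 (mod 2).
  s_2 = 0 + 0 + 1 + 1 + 0 + 0 + 1 + 1 = 4 ≡ 0 (mod 2).
  s_3 = 0 + 1 + 1 + 1 + 1 + 1 + 1 + 1 = 7 ≡ 1 (mod 2).
  s_4 = 0 + 1 + 0 + 1 + 0 + 1 + 0 + 1 = 4 ≡ 0 (mod 2).
s = (0, 0, 1, 0)^T — this equals column 2 of H (binary 0010), so error is at position 2.
Correct: flip bit 2 of r = 001001100110011 to get c = 011001100110011.


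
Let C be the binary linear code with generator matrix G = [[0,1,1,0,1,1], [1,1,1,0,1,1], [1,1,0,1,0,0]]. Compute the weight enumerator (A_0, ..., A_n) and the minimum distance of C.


Weight distribution: A_0 = 1, A_1 = 1, A_2 = 1, A_3 = 1, A_4 = 2, A_5 = 2. Minimum distance d = 1.

Enumerate all 2^3 = 8 messages m ∈ F_2^3.
For each, compute codeword c = mG in F_2^6, then tally its weight.
  m = 000 → c = 000000, weight = 0.
  m = 100 → c = 011011, weight = 4.
  m = 010 → c = 111011, weight = 5.
  m = 110 → c = 100000, weight = 1.
  m = 001 → c = 110100, weight = 3.
  m = 101 → c = 101111, weight = 5.
  m = 011 → c = 001111, weight = 4.
  m = 111 → c = 010100, weight = 2.
Tally weights:
  weight 0: 1 codewords.
  weight 1: 1 codewords.
  weight 2: 1 codewords.
  weight 3: 1 codewords.
  weight 4: 2 codewords.
  weight 5: 2 codewords.
Minimum distance d = smallest w > 0 with A_w > 0 = 1.
Sanity: Σ A_w = 8 = 2^3 = 8 ✓.


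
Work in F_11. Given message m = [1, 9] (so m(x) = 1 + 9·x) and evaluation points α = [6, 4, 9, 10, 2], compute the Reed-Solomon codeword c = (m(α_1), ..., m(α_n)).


c = [0, 4, 5, 3, 8]

Message polynomial: m(x) = 1 + 9·x (mod 11).
For each evaluation point α_i, compute m(α_i) mod 11:
  α_1 = 6: Horner steps 9 → 0, so m(6) = 0.
  α_2 = 4: Horner steps 9 → 4, so m(4) = 4.
  α_3 = 9: Horner steps 9 → 5, so m(9) = 5.
  α_4 = 10: Horner steps 9 → 3, so m(10) = 3.
  α_5 = 2: Horner steps 9 → 8, so m(2) = 8.
Codeword c = [0, 4, 5, 3, 8] ∈ F_11^5.


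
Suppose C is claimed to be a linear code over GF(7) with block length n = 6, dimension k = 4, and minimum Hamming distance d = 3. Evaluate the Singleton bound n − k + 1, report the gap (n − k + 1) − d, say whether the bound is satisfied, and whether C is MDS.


Singleton RHS = n − k + 1 = 3, slack = 0, bound satisfied, MDS.

Singleton bound: d ≤ n − k + 1.
Here n = 6, k = 4, so n − k + 1 = 3.
Given d = 3, check d ≤ 3: YES.
Slack = (n − k + 1) − d = 0.
The code is MDS (slack = 0).
Description: the claimed parameters are [6, 4, 3]_7; such a code would be MDS (meets Singleton bound).


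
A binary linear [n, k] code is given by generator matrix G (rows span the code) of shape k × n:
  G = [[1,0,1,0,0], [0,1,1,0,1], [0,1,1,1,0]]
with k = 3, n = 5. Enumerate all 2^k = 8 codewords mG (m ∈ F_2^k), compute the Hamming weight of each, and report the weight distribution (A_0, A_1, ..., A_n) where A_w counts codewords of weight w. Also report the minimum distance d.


Weight distribution: A_0 = 1, A_2 = 2, A_3 = 4, A_4 = 1. Minimum distance d = 2.

Enumerate all 2^3 = 8 messages m ∈ F_2^3.
For each, compute codeword c = mG in F_2^5, then tally its weight.
  m = 000 → c = 00000, weight = 0.
  m = 100 → c = 10100, weight = 2.
  m = 010 → c = 01101, weight = 3.
  m = 110 → c = 11001, weight = 3.
  m = 001 → c = 01110, weight = 3.
  m = 101 → c = 11010, weight = 3.
  m = 011 → c = 00011, weight = 2.
  m = 111 → c = 10111, weight = 4.
Tally weights:
  weight 0: 1 codewords.
  weight 2: 2 codewords.
  weight 3: 4 codewords.
  weight 4: 1 codewords.
Minimum distance d = smallest w > 0 with A_w > 0 = 2.
Sanity: Σ A_w = 8 = 2^3 = 8 ✓.


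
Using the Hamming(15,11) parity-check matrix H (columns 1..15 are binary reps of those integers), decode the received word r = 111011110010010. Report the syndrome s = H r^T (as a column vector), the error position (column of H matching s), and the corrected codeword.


s = (1, 0, 0, 1)^T, error position = 9, corrected codeword c = 111011111010010

Compute s = H r^T mod 2 one row at a time:
  s_1 = 1 + 0 + 0 + 1 + 0 + 0 + 1 + 0 = 3 ≡ 1 (mod 2).
  s_2 = 0 + 1 + 1 + 1 + 0 + 0 + 1 + 0 = 4 ≡ 0 (mod 2).
  s_3 = 1 + 1 + 1 + 1 + 0 + 1 + 1 + 0 = 6 ≡ 0 (mod 2).
  s_4 = 1 + 1 + 1 + 1 + 0 + 1 + 0 + 0 = 5 ≡ 1 (mod 2).
s = (1, 0, 0, 1)^T — this equals column 9 of H (binary 1001), so error is at position 9.
Correct: flip bit 9 of r = 111011110010010 to get c = 111011111010010.


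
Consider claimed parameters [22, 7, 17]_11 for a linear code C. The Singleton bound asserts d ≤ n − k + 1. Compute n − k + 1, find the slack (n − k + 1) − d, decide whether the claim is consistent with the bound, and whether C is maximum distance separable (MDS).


Singleton RHS = n − k + 1 = 16, slack = -1, bound violated (no such code; not MDS).

Singleton bound: d ≤ n − k + 1.
Here n = 22, k = 7, so n − k + 1 = 16.
Given d = 17, check d ≤ 16: NO.
Slack = (n − k + 1) − d = -1.
The slack is negative: d = 17 exceeds n − k + 1 = 16 by 1, so the Singleton bound is violated and no linear [22, 7, 17]_11 code can exist. In particular it is not MDS (MDS requires d = n − k + 1 exactly).
Description: the claimed parameters are [22, 7, 17]_11; such a code would be impossible (violates the Singleton bound).


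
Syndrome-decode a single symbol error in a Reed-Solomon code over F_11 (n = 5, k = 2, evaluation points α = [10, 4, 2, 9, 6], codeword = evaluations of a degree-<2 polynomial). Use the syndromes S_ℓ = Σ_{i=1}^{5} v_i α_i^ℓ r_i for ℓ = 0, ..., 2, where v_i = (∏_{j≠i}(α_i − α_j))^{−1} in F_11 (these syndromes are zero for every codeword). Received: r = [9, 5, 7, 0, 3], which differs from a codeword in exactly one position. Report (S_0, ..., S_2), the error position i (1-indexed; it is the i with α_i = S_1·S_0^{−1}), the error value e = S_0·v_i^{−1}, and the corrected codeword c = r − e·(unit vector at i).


S = (2, 9, 2), error at position 1, error magnitude e = 10, c = [10, 5, 7, 0, 3].

Step 1: column multipliers v_i = (∏_{j≠i}(α_i − α_j))^{−1} mod 11.
  i = 1 (α = 10): (10−4)(10−2)(10−9)(10−6) = 6·8·1·4 = 192 ≡ 5, so v_1 = 5^{−1} = 9 (mod 11).
  i = 2 (α = 4): (4−10)(4−2)(4−9)(4−6) = (−6)·2·(−5)·(−2) = −120 ≡ 1, so v_2 = 1^{−1} = 1 (mod 11).
  i = 3 (α = 2): (2−10)(2−4)(2−9)(2−6) = (−8)·(−2)·(−7)·(−4) = 448 ≡ 8, so v_3 = 8^{−1} = 7 (mod 11).
  i = 4 (α = 9): (9−10)(9−4)(9−2)(9−6) = (−1)·5·7·3 = −105 ≡ 5, so v_4 = 5^{−1} = 9 (mod 11).
  i = 5 (α = 6): (6−10)(6−4)(6−2)(6−9) = (−4)·2·4·(−3) = 96 ≡ 8, so v_5 = 8^{−1} = 7 (mod 11).
  v = [9, 1, 7, 9, 7].
Step 2: syndromes of r = [9, 5, 7, 0, 3] (all sums mod 11).
  S_0 = Σ v_i r_i = 9·9 + 1·5 + 7·7 + 9·0 + 7·3 = 156 ≡ 2.
  S_1 = Σ v_i α_i r_i = 9·10·9 + 1·4·5 + 7·2·7 + 9·9·0 + 7·6·3 = 1054 ≡ 9.
  α_i^2 mod 11 = [1, 5, 4, 4, 3].
  S_2 = Σ v_i α_i^2 r_i = 9·1·9 + 1·5·5 + 7·4·7 + 9·4·0 + 7·3·3 = 365 ≡ 2.
  S = (2, 9, 2) ≠ 0, so r is not a codeword (an error is present).
Step 3: locate the error. For a single error e at position i, S_ℓ = v_i·e·α_i^ℓ, so α_err = S_1/S_0.
  S_0^{−1} = 2^{−1} = 6 (mod 11), so α_err = 9·6 = 54 ≡ 10 = α_1. Error position i = 1.
  Consistency check: S_2/S_1 = 2·5 = 10 ≡ 10 = α_err ✓ (single-error assumption holds).
Step 4: error magnitude e = S_0/v_1 = S_0·∏_{j≠1}(α_1 − α_j) = 2·5 = 10 ≡ 10 (mod 11).
Step 5: correct position 1: c_1 = r_1 − e = 9 − 10 ≡ 10 (mod 11). Hence c = [10, 5, 7, 0, 3].
  Check: interpolating c through the α_i gives m(x) = 9 + 10·x (degree < 2) with m(α_i) = c_i for every i, so c is indeed a codeword.


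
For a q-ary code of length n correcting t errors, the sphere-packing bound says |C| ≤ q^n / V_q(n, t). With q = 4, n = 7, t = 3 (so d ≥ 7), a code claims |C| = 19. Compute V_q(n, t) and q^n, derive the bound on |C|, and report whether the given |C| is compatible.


V_q(n, t) = 1156, q^n = 16384, Hamming bound = 14, |C| = 19 > bound (violated).

Step 1: Compute V_q(n, t) = Σ_{j=0}^3 C(n, j) (q−1)^j.
  j = 0: C(7,0)·(3)^0 = 1·1 = 1.
  j = 1: C(7,1)·(3)^1 = 7·3 = 21.
  j = 2: C(7,2)·(3)^2 = 21·9 = 189.
  j = 3: C(7,3)·(3)^3 = 35·27 = 945.
  V_q(n, t) = 1 + 21 + 189 + 945 = 1156.
Step 2: q^n = 4^7 = 16384.
Step 3: Hamming bound ⌊q^n / V_q(n,t)⌋ = ⌊16384/1156⌋ = 14.
Step 4: Compare |C| = 19 to 14: violated.
The claimed |C| lies above the Hamming bound, so no 4-ary code of length 7 with d ≥ 7 can have 19 codewords.


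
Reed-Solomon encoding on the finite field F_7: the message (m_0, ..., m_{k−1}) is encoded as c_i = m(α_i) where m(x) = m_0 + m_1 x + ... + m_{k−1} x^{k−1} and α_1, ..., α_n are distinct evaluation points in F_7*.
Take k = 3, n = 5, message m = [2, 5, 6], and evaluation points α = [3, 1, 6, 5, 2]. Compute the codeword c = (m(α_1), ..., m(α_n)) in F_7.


c = [1, 6, 3, 2, 1]

Message polynomial: m(x) = 2 + 5·x + 6·x^2 (mod 7).
For each evaluation point α_i, compute m(α_i) mod 7:
  α_1 = 3: Horner steps 6 → 2 → 1, so m(3) = 1.
  α_2 = 1: Horner steps 6 → 4 → 6, so m(1) = 6.
  α_3 = 6: Horner steps 6 → 6 → 3, so m(6) = 3.
  α_4 = 5: Horner steps 6 → 0 → 2, so m(5) = 2.
  α_5 = 2: Horner steps 6 → 3 → 1, so m(2) = 1.
Codeword c = [1, 6, 3, 2, 1] ∈ F_7^5.


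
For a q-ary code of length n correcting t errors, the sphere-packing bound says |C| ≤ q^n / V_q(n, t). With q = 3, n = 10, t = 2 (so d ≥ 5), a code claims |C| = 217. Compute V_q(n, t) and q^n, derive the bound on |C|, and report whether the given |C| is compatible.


V_q(n, t) = 201, q^n = 59049, Hamming bound = 293, |C| = 217 ≤ bound (satisfied).

Step 1: Compute V_q(n, t) = Σ_{j=0}^2 C(n, j) (q−1)^j.
  j = 0: C(10,0)·(2)^0 = 1·1 = 1.
  j = 1: C(10,1)·(2)^1 = 10·2 = 20.
  j = 2: C(10,2)·(2)^2 = 45·4 = 180.
  V_q(n, t) = 1 + 20 + 180 = 201.
Step 2: q^n = 3^10 = 59049.
Step 3: Hamming bound ⌊q^n / V_q(n,t)⌋ = ⌊59049/201⌋ = 293.
Step 4: Compare |C| = 217 to 293: satisfied.
The claimed |C| lies below the Hamming bound.


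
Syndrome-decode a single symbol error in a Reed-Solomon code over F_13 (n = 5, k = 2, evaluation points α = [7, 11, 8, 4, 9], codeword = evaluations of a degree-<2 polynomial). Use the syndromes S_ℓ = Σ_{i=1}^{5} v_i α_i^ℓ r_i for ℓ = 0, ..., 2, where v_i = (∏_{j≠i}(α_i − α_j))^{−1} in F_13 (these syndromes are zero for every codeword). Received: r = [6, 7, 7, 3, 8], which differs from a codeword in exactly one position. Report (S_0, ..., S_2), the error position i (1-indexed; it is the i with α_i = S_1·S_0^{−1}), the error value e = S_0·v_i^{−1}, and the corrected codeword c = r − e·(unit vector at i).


S = (3, 7, 12), error at position 2, error magnitude e = 10, c = [6, 10, 7, 3, 8].

Step 1: column multipliers v_i = (∏_{j≠i}(α_i − α_j))^{−1} mod 13.
  i = 1 (α = 7): (7−11)(7−8)(7−4)(7−9) = (−4)·(−1)·3·(−2) = −24 ≡ 2, so v_1 = 2^{−1} = 7 (mod 13).
  i = 2 (α = 11): (11−7)(11−8)(11−4)(11−9) = 4·3·7·2 = 168 ≡ 12, so v_2 = 12^{−1} = 12 (mod 13).
  i = 3 (α = 8): (8−7)(8−11)(8−4)(8−9) = 1·(−3)·4·(−1) = 12 ≡ 12, so v_3 = 12^{−1} = 12 (mod 13).
  i = 4 (α = 4): (4−7)(4−11)(4−8)(4−9) = (−3)·(−7)·(−4)·(−5) = 420 ≡ 4, so v_4 = 4^{−1} = 10 (mod 13).
  i = 5 (α = 9): (9−7)(9−11)(9−8)(9−4) = 2·(−2)·1·5 = −20 ≡ 6, so v_5 = 6^{−1} = 11 (mod 13).
  v = [7, 12, 12, 10, 11].
Step 2: syndromes of r = [6, 7, 7, 3, 8] (all sums mod 13).
  S_0 = Σ v_i r_i = 7·6 + 12·7 + 12·7 + 10·3 + 11·8 = 328 ≡ 3.
  S_1 = Σ v_i α_i r_i = 7·7·6 + 12·11·7 + 12·8·7 + 10·4·3 + 11·9·8 = 2802 ≡ 7.
  α_i^2 mod 13 = [10, 4, 12, 3, 3].
  S_2 = Σ v_i α_i^2 r_i = 7·10·6 + 12·4·7 + 12·12·7 + 10·3·3 + 11·3·8 = 2118 ≡ 12.
  S = (3, 7, 12) ≠ 0, so r is not a codeword (an error is present).
Step 3: locate the error. For a single error e at position i, S_ℓ = v_i·e·α_i^ℓ, so α_err = S_1/S_0.
  S_0^{−1} = 3^{−1} = 9 (mod 13), so α_err = 7·9 = 63 ≡ 11 = α_2. Error position i = 2.
  Consistency check: S_2/S_1 = 12·2 = 24 ≡ 11 = α_err ✓ (single-error assumption holds).
Step 4: error magnitude e = S_0/v_2 = S_0·∏_{j≠2}(α_2 − α_j) = 3·12 = 36 ≡ 10 (mod 13).
Step 5: correct position 2: c_2 = r_2 − e = 7 − 10 ≡ 10 (mod 13). Hence c = [6, 10, 7, 3, 8].
  Check: interpolating c through the α_i gives m(x) = 12 + 1·x (degree < 2) with m(α_i) = c_i for every i, so c is indeed a codeword.


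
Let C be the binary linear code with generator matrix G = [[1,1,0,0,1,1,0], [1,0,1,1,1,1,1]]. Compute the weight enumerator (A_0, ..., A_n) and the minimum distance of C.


Weight distribution: A_0 = 1, A_4 = 2, A_6 = 1. Minimum distance d = 4.

Enumerate all 2^2 = 4 messages m ∈ F_2^2.
For each, compute codeword c = mG in F_2^7, then tally its weight.
  m = 00 → c = 0000000, weight = 0.
  m = 10 → c = 1100110, weight = 4.
  m = 01 → c = 1011111, weight = 6.
  m = 11 → c = 0111001, weight = 4.
Tally weights:
  weight 0: 1 codewords.
  weight 4: 2 codewords.
  weight 6: 1 codewords.
Minimum distance d = smallest w > 0 with A_w > 0 = 4.
Sanity: Σ A_w = 4 = 2^2 = 4 ✓.


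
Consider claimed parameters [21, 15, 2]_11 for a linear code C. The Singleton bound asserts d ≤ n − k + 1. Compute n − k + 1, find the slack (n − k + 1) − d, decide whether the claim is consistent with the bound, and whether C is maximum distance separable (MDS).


Singleton RHS = n − k + 1 = 7, slack = 5, bound satisfied, not MDS.

Singleton bound: d ≤ n − k + 1.
Here n = 21, k = 15, so n − k + 1 = 7.
Given d = 2, check d ≤ 7: YES.
Slack = (n − k + 1) − d = 5.
The code is NOT MDS (slack = 5 > 0).
Description: the claimed parameters are [21, 15, 2]_11; such a code would be non-MDS.


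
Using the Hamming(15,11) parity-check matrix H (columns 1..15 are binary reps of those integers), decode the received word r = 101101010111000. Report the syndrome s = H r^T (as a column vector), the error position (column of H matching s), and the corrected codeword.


s = (0, 1, 0, 1)^T, error position = 5, corrected codeword c = 101111010111000

Compute s = H r^T mod 2 one row at a time:
  s_1 = 1 + 0 + 1 + 1 + 1 + 0 + 0 + 0 = 4 ≡ 0 (mod 2).
  s_2 = 1 + 0 + 1 + 0 + 1 + 0 + 0 + 0 = 3 ≡ 1 (mod 2).
  s_3 = 0 + 1 + 1 + 0 + 1 + 1 + 0 + 0 = 4 ≡ 0 (mod 2).
  s_4 = 1 + 1 + 0 + 0 + 0 + 1 + 0 + 0 = 3 ≡ 1 (mod 2).
s = (0, 1, 0, 1)^T — this equals column 5 of H (binary 0101), so error is at position 5.
Correct: flip bit 5 of r = 101101010111000 to get c = 101111010111000.


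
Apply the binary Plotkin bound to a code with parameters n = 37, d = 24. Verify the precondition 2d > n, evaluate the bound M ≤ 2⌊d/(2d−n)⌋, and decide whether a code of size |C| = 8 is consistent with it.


Plotkin bound M ≤ 4; given |C| = 8 > bound (violated).

Check applicability: 2d = 48, n = 37.
2d − n = 11 > 0, so Plotkin applies.
Compute d/(2d−n) = 24/11 ≈ 2.1818.
⌊d/(2d−n)⌋ = 2.
Plotkin bound: M ≤ 2·2 = 4.
Given |C| = 8, check: VIOLATED.
This |C| is above the Plotkin bound, so no binary code with n = 37, d = 24 and 8 codewords exists.


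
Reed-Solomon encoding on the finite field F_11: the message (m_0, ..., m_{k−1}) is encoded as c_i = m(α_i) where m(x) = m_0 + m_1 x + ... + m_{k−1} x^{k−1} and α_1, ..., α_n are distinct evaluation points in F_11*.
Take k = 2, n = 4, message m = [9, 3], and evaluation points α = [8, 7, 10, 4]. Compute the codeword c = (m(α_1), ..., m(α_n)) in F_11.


c = [0, 8, 6, 10]

Message polynomial: m(x) = 9 + 3·x (mod 11).
For each evaluation point α_i, compute m(α_i) mod 11:
  α_1 = 8: Horner steps 3 → 0, so m(8) = 0.
  α_2 = 7: Horner steps 3 → 8, so m(7) = 8.
  α_3 = 10: Horner steps 3 → 6, so m(10) = 6.
  α_4 = 4: Horner steps 3 → 10, so m(4) = 10.
Codeword c = [0, 8, 6, 10] ∈ F_11^4.


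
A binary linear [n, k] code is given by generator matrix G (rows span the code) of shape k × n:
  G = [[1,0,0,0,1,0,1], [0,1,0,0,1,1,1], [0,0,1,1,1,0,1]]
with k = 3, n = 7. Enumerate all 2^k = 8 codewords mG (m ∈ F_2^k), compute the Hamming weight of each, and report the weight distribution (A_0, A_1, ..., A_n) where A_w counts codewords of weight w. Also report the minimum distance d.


Weight distribution: A_0 = 1, A_3 = 3, A_4 = 3, A_7 = 1. Minimum distance d = 3.

Enumerate all 2^3 = 8 messages m ∈ F_2^3.
For each, compute codeword c = mG in F_2^7, then tally its weight.
  m = 000 → c = 0000000, weight = 0.
  m = 100 → c = 1000101, weight = 3.
  m = 010 → c = 0100111, weight = 4.
  m = 110 → c = 1100010, weight = 3.
  m = 001 → c = 0011101, weight = 4.
  m = 101 → c = 1011000, weight = 3.
  m = 011 → c = 0111010, weight = 4.
  m = 111 → c = 1111111, weight = 7.
Tally weights:
  weight 0: 1 codewords.
  weight 3: 3 codewords.
  weight 4: 3 codewords.
  weight 7: 1 codewords.
Minimum distance d = smallest w > 0 with A_w > 0 = 3.
Sanity: Σ A_w = 8 = 2^3 = 8 ✓.


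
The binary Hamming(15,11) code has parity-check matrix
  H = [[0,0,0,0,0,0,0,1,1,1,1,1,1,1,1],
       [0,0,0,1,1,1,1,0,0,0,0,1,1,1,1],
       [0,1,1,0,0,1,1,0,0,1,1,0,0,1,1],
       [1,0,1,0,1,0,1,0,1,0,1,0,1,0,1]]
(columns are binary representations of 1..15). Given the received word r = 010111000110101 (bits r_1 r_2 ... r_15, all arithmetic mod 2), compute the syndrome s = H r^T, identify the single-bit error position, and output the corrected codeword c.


s = (0, 1, 1, 0)^T, error position = 6, corrected codeword c = 010110000110101

Compute s = H r^T mod 2 one row at a time:
  s_1 = 0 + 0 + 1 + 1 + 0 + 1 + 0 + 1 = 4 ≡ 0 (mod 2).
  s_2 = 1 + 1 + 1 + 0 + 0 + 1 + 0 + 1 = 5 ≡ 1 (mod 2).
  s_3 = 1 + 0 + 1 + 0 + 1 + 1 + 0 + 1 = 5 ≡ 1 (mod 2).
  s_4 = 0 + 0 + 1 + 0 + 0 + 1 + 1 + 1 = 4 ≡ 0 (mod 2).
s = (0, 1, 1, 0)^T — this equals column 6 of H (binary 0110), so error is at position 6.
Correct: flip bit 6 of r = 010111000110101 to get c = 010110000110101.


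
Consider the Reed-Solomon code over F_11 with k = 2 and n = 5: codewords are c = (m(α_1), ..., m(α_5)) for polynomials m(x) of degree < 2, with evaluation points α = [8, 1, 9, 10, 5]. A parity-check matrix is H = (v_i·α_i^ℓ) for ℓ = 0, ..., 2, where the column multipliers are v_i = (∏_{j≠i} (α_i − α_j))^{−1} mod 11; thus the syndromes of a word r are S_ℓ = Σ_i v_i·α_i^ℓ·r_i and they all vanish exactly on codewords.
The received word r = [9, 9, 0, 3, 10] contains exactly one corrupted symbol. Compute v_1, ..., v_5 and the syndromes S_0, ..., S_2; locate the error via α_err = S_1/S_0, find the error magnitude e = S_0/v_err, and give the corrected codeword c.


S = (5, 7, 1), error at position 1, error magnitude e = 1, c = [8, 9, 0, 3, 10].

Step 1: column multipliers v_i = (∏_{j≠i}(α_i − α_j))^{−1} mod 11.
  i = 1 (α = 8): (8−1)(8−9)(8−10)(8−5) = 7·(−1)·(−2)·3 = 42 ≡ 9, so v_1 = 9^{−1} = 5 (mod 11).
  i = 2 (α = 1): (1−8)(1−9)(1−10)(1−5) = (−7)·(−8)·(−9)·(−4) = 2016 ≡ 3, so v_2 = 3^{−1} = 4 (mod 11).
  i = 3 (α = 9): (9−8)(9−1)(9−10)(9−5) = 1·8·(−1)·4 = −32 ≡ 1, so v_3 = 1^{−1} = 1 (mod 11).
  i = 4 (α = 10): (10−8)(10−1)(10−9)(10−5) = 2·9·1·5 = 90 ≡ 2, so v_4 = 2^{−1} = 6 (mod 11).
  i = 5 (α = 5): (5−8)(5−1)(5−9)(5−10) = (−3)·4·(−4)·(−5) = −240 ≡ 2, so v_5 = 2^{−1} = 6 (mod 11).
  v = [5, 4, 1, 6, 6].
Step 2: syndromes of r = [9, 9, 0, 3, 10] (all sums mod 11).
  S_0 = Σ v_i r_i = 5·9 + 4·9 + 1·0 + 6·3 + 6·10 = 159 ≡ 5.
  S_1 = Σ v_i α_i r_i = 5·8·9 + 4·1·9 + 1·9·0 + 6·10·3 + 6·5·10 = 876 ≡ 7.
  α_i^2 mod 11 = [9, 1, 4, 1, 3].
  S_2 = Σ v_i α_i^2 r_i = 5·9·9 + 4·1·9 + 1·4·0 + 6·1·3 + 6·3·10 = 639 ≡ 1.
  S = (5, 7, 1) ≠ 0, so r is not a codeword (an error is present).
Step 3: locate the error. For a single error e at position i, S_ℓ = v_i·e·α_i^ℓ, so α_err = S_1/S_0.
  S_0^{−1} = 5^{−1} = 9 (mod 11), so α_err = 7·9 = 63 ≡ 8 = α_1. Error position i = 1.
  Consistency check: S_2/S_1 = 1·8 = 8 ≡ 8 = α_err ✓ (single-error assumption holds).
Step 4: error magnitude e = S_0/v_1 = S_0·∏_{j≠1}(α_1 − α_j) = 5·9 = 45 ≡ 1 (mod 11).
Step 5: correct position 1: c_1 = r_1 − e = 9 − 1 ≡ 8 (mod 11). Hence c = [8, 9, 0, 3, 10].
  Check: interpolating c through the α_i gives m(x) = 6 + 3·x (degree < 2) with m(α_i) = c_i for every i, so c is indeed a codeword.


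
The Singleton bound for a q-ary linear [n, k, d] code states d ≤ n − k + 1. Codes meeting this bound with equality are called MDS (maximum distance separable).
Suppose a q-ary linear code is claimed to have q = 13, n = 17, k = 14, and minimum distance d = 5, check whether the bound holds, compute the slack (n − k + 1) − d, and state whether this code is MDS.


Singleton RHS = n − k + 1 = 4, slack = -1, bound violated (no such code; not MDS).

Singleton bound: d ≤ n − k + 1.
Here n = 17, k = 14, so n − k + 1 = 4.
Given d = 5, check d ≤ 4: NO.
Slack = (n − k + 1) − d = -1.
The slack is negative: d = 5 exceeds n − k + 1 = 4 by 1, so the Singleton bound is violated and no linear [17, 14, 5]_13 code can exist. In particular it is not MDS (MDS requires d = n − k + 1 exactly).
Description: the claimed parameters are [17, 14, 5]_13; such a code would be impossible (violates the Singleton bound).


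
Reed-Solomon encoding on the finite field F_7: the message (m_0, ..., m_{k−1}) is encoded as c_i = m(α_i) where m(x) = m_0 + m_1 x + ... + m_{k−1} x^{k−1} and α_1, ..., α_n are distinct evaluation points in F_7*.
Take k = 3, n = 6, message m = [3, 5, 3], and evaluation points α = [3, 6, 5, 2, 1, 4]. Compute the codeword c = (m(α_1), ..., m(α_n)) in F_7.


c = [3, 1, 5, 4, 4, 1]

Message polynomial: m(x) = 3 + 5·x + 3·x^2 (mod 7).
For each evaluation point α_i, compute m(α_i) mod 7:
  α_1 = 3: Horner steps 3 → 0 → 3, so m(3) = 3.
  α_2 = 6: Horner steps 3 → 2 → 1, so m(6) = 1.
  α_3 = 5: Horner steps 3 → 6 → 5, so m(5) = 5.
  α_4 = 2: Horner steps 3 → 4 → 4, so m(2) = 4.
  α_5 = 1: Horner steps 3 → 1 → 4, so m(1) = 4.
  α_6 = 4: Horner steps 3 → 3 → 1, so m(4) = 1.
Codeword c = [3, 1, 5, 4, 4, 1] ∈ F_7^6.


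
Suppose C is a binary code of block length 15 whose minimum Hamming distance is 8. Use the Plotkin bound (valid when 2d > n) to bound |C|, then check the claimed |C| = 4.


Plotkin bound M ≤ 16; given |C| = 4 ≤ bound (satisfied).

Check applicability: 2d = 16, n = 15.
2d − n = 1 > 0, so Plotkin applies.
Compute d/(2d−n) = 8/1 ≈ 8.0000.
⌊d/(2d−n)⌋ = 8.
Plotkin bound: M ≤ 2·8 = 16.
Given |C| = 4, check: satisfied.
This |C| is below the Plotkin bound.


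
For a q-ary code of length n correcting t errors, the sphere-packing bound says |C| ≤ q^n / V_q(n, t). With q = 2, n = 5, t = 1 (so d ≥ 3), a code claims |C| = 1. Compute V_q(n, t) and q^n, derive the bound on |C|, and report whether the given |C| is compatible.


V_q(n, t) = 6, q^n = 32, Hamming bound = 5, |C| = 1 ≤ bound (satisfied).

Step 1: Compute V_q(n, t) = Σ_{j=0}^1 C(n, j) (q−1)^j.
  j = 0: C(5,0)·(1)^0 = 1·1 = 1.
  j = 1: C(5,1)·(1)^1 = 5·1 = 5.
  V_q(n, t) = 1 + 5 = 6.
Step 2: q^n = 2^5 = 32.
Step 3: Hamming bound ⌊q^n / V_q(n,t)⌋ = ⌊32/6⌋ = 5.
Step 4: Compare |C| = 1 to 5: satisfied.
The claimed |C| lies below the Hamming bound.


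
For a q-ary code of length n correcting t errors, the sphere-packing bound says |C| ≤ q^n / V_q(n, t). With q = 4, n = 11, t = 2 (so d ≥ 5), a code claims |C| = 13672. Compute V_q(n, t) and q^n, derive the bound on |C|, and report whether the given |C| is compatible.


V_q(n, t) = 529, q^n = 4194304, Hamming bound = 7928, |C| = 13672 > bound (violated).

Step 1: Compute V_q(n, t) = Σ_{j=0}^2 C(n, j) (q−1)^j.
  j = 0: C(11,0)·(3)^0 = 1·1 = 1.
  j = 1: C(11,1)·(3)^1 = 11·3 = 33.
  j = 2: C(11,2)·(3)^2 = 55·9 = 495.
  V_q(n, t) = 1 + 33 + 495 = 529.
Step 2: q^n = 4^11 = 4194304.
Step 3: Hamming bound ⌊q^n / V_q(n,t)⌋ = ⌊4194304/529⌋ = 7928.
Step 4: Compare |C| = 13672 to 7928: violated.
The claimed |C| lies above the Hamming bound, so no 4-ary code of length 11 with d ≥ 5 can have 13672 codewords.


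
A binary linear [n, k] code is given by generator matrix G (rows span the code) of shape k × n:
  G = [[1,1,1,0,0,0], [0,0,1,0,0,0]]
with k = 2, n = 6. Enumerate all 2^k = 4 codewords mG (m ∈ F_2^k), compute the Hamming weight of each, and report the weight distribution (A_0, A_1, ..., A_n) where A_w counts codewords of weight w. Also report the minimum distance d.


Weight distribution: A_0 = 1, A_1 = 1, A_2 = 1, A_3 = 1. Minimum distance d = 1.

Enumerate all 2^2 = 4 messages m ∈ F_2^2.
For each, compute codeword c = mG in F_2^6, then tally its weight.
  m = 00 → c = 000000, weight = 0.
  m = 10 → c = 111000, weight = 3.
  m = 01 → c = 001000, weight = 1.
  m = 11 → c = 110000, weight = 2.
Tally weights:
  weight 0: 1 codewords.
  weight 1: 1 codewords.
  weight 2: 1 codewords.
  weight 3: 1 codewords.
Minimum distance d = smallest w > 0 with A_w > 0 = 1.
Sanity: Σ A_w = 4 = 2^2 = 4 ✓.


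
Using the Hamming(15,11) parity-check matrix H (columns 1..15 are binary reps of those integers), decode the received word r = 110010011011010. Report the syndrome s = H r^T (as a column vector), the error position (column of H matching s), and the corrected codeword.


s = (1, 1, 1, 0)^T, error position = 14, corrected codeword c = 110010011011000

Compute s = H r^T mod 2 one row at a time:
  s_1 = 1 + 1 + 0 + 1 + 1 + 0 + 1 + 0 = 5 ≡ 1 (mod 2).
  s_2 = 0 + 1 + 0 + 0 + 1 + 0 + 1 + 0 = 3 ≡ 1 (mod 2).
  s_3 = 1 + 0 + 0 + 0 + 0 + 1 + 1 + 0 = 3 ≡ 1 (mod 2).
  s_4 = 1 + 0 + 1 + 0 + 1 + 1 + 0 + 0 = 4 ≡ 0 (mod 2).
s = (1, 1, 1, 0)^T — this equals column 14 of H (binary 1110), so error is at position 14.
Correct: flip bit 14 of r = 110010011011010 to get c = 110010011011000.


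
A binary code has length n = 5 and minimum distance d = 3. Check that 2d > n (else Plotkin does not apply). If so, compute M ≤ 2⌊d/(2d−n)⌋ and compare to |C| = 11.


Plotkin bound M ≤ 6; given |C| = 11 > bound (violated).

Check applicability: 2d = 6, n = 5.
2d − n = 1 > 0, so Plotkin applies.
Compute d/(2d−n) = 3/1 ≈ 3.0000.
⌊d/(2d−n)⌋ = 3.
Plotkin bound: M ≤ 2·3 = 6.
Given |C| = 11, check: VIOLATED.
This |C| is above the Plotkin bound, so no binary code with n = 5, d = 3 and 11 codewords exists.


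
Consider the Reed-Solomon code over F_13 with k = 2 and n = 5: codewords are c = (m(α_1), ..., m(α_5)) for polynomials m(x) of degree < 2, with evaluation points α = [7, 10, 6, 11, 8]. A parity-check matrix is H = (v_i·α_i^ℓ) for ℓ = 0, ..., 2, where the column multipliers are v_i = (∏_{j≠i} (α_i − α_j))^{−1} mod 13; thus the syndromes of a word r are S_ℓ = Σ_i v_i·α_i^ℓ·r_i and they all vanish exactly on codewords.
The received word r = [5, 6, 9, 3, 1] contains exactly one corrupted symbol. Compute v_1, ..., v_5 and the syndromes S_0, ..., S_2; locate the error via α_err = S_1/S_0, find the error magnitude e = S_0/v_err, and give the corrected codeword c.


S = (5, 3, 7), error at position 4, error magnitude e = 1, c = [5, 6, 9, 2, 1].

Step 1: column multipliers v_i = (∏_{j≠i}(α_i − α_j))^{−1} mod 13.
  i = 1 (α = 7): (7−10)(7−6)(7−11)(7−8) = (−3)·1·(−4)·(−1) = −12 ≡ 1, so v_1 = 1^{−1} = 1 (mod 13).
  i = 2 (α = 10): (10−7)(10−6)(10−11)(10−8) = 3·4·(−1)·2 = −24 ≡ 2, so v_2 = 2^{−1} = 7 (mod 13).
  i = 3 (α = 6): (6−7)(6−10)(6−11)(6−8) = (−1)·(−4)·(−5)·(−2) = 40 ≡ 1, so v_3 = 1^{−1} = 1 (mod 13).
  i = 4 (α = 11): (11−7)(11−10)(11−6)(11−8) = 4·1·5·3 = 60 ≡ 8, so v_4 = 8^{−1} = 5 (mod 13).
  i = 5 (α = 8): (8−7)(8−10)(8−6)(8−11) = 1·(−2)·2·(−3) = 12 ≡ 12, so v_5 = 12^{−1} = 12 (mod 13).
  v = [1, 7, 1, 5, 12].
Step 2: syndromes of r = [5, 6, 9, 3, 1] (all sums mod 13).
  S_0 = Σ v_i r_i = 1·5 + 7·6 + 1·9 + 5·3 + 12·1 = 83 ≡ 5.
  S_1 = Σ v_i α_i r_i = 1·7·5 + 7·10·6 + 1·6·9 + 5·11·3 + 12·8·1 = 770 ≡ 3.
  α_i^2 mod 13 = [10, 9, 10, 4, 12].
  S_2 = Σ v_i α_i^2 r_i = 1·10·5 + 7·9·6 + 1·10·9 + 5·4·3 + 12·12·1 = 722 ≡ 7.
  S = (5, 3, 7) ≠ 0, so r is not a codeword (an error is present).
Step 3: locate the error. For a single error e at position i, S_ℓ = v_i·e·α_i^ℓ, so α_err = S_1/S_0.
  S_0^{−1} = 5^{−1} = 8 (mod 13), so α_err = 3·8 = 24 ≡ 11 = α_4. Error position i = 4.
  Consistency check: S_2/S_1 = 7·9 = 63 ≡ 11 = α_err ✓ (single-error assumption holds).
Step 4: error magnitude e = S_0/v_4 = S_0·∏_{j≠4}(α_4 − α_j) = 5·8 = 40 ≡ 1 (mod 13).
Step 5: correct position 4: c_4 = r_4 − e = 3 − 1 ≡ 2 (mod 13). Hence c = [5, 6, 9, 2, 1].
  Check: interpolating c through the α_i gives m(x) = 7 + 9·x (degree < 2) with m(α_i) = c_i for every i, so c is indeed a codeword.


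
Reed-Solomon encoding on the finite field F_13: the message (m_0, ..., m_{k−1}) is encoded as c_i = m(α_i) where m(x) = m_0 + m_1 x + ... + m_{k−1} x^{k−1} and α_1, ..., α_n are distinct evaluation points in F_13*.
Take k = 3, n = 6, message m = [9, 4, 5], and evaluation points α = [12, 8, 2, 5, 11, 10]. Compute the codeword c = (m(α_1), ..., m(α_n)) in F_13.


c = [10, 10, 11, 11, 8, 3]

Message polynomial: m(x) = 9 + 4·x + 5·x^2 (mod 13).
For each evaluation point α_i, compute m(α_i) mod 13:
  α_1 = 12: Horner steps 5 → 12 → 10, so m(12) = 10.
  α_2 = 8: Horner steps 5 → 5 → 10, so m(8) = 10.
  α_3 = 2: Horner steps 5 → 1 → 11, so m(2) = 11.
  α_4 = 5: Horner steps 5 → 3 → 11, so m(5) = 11.
  α_5 = 11: Horner steps 5 → 7 → 8, so m(11) = 8.
  α_6 = 10: Horner steps 5 → 2 → 3, so m(10) = 3.
Codeword c = [10, 10, 11, 11, 8, 3] ∈ F_13^6.


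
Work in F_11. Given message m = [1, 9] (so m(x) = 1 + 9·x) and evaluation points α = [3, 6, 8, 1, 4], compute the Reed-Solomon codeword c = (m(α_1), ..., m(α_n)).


c = [6, 0, 7, 10, 4]

Message polynomial: m(x) = 1 + 9·x (mod 11).
For each evaluation point α_i, compute m(α_i) mod 11:
  α_1 = 3: Horner steps 9 → 6, so m(3) = 6.
  α_2 = 6: Horner steps 9 → 0, so m(6) = 0.
  α_3 = 8: Horner steps 9 → 7, so m(8) = 7.
  α_4 = 1: Horner steps 9 → 10, so m(1) = 10.
  α_5 = 4: Horner steps 9 → 4, so m(4) = 4.
Codeword c = [6, 0, 7, 10, 4] ∈ F_11^5.


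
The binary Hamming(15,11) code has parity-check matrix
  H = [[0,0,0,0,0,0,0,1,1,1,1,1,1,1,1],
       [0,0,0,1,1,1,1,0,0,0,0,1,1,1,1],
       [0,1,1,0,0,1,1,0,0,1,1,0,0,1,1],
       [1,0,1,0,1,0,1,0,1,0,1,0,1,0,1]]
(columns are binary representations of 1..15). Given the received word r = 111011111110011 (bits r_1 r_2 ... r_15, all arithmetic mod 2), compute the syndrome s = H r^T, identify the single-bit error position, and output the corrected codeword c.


s = (0, 1, 0, 1)^T, error position = 5, corrected codeword c = 111001111110011

Compute s = H r^T mod 2 one row at a time:
  s_1 = 1 + 1 + 1 + 1 + 0 + 0 + 1 + 1 = 6 ≡ 0 (mod 2).
  s_2 = 0 + 1 + 1 + 1 + 0 + 0 + 1 + 1 = 5 ≡ 1 (mod 2).
  s_3 = 1 + 1 + 1 + 1 + 1 + 1 + 1 + 1 = 8 ≡ 0 (mod 2).
  s_4 = 1 + 1 + 1 + 1 + 1 + 1 + 0 + 1 = 7 ≡ 1 (mod 2).
s = (0, 1, 0, 1)^T — this equals column 5 of H (binary 0101), so error is at position 5.
Correct: flip bit 5 of r = 111011111110011 to get c = 111001111110011.


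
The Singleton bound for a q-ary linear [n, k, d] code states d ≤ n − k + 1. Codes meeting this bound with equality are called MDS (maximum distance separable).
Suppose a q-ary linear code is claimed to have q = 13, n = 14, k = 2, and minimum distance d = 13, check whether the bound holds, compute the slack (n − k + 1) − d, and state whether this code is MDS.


Singleton RHS = n − k + 1 = 13, slack = 0, bound satisfied, MDS.

Singleton bound: d ≤ n − k + 1.
Here n = 14, k = 2, so n − k + 1 = 13.
Given d = 13, check d ≤ 13: YES.
Slack = (n − k + 1) − d = 0.
The code is MDS (slack = 0).
Description: the claimed parameters are [14, 2, 13]_13; such a code would be MDS (meets Singleton bound).


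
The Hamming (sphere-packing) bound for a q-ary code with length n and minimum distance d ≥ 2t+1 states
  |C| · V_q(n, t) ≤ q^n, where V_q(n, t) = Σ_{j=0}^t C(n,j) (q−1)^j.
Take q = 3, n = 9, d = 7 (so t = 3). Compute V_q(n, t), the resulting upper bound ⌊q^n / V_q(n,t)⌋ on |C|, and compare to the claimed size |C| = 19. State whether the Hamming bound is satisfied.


V_q(n, t) = 835, q^n = 19683, Hamming bound = 23, |C| = 19 ≤ bound (satisfied).

Step 1: Compute V_q(n, t) = Σ_{j=0}^3 C(n, j) (q−1)^j.
  j = 0: C(9,0)·(2)^0 = 1·1 = 1.
  j = 1: C(9,1)·(2)^1 = 9·2 = 18.
  j = 2: C(9,2)·(2)^2 = 36·4 = 144.
  j = 3: C(9,3)·(2)^3 = 84·8 = 672.
  V_q(n, t) = 1 + 18 + 144 + 672 = 835.
Step 2: q^n = 3^9 = 19683.
Step 3: Hamming bound ⌊q^n / V_q(n,t)⌋ = ⌊19683/835⌋ = 23.
Step 4: Compare |C| = 19 to 23: satisfied.
The claimed |C| lies below the Hamming bound.


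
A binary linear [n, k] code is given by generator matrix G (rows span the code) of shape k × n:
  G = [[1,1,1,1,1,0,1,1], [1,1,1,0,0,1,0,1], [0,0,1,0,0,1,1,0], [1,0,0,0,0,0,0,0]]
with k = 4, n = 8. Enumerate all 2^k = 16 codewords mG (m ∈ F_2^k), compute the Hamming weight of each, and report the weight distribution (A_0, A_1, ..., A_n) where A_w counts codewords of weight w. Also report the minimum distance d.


Weight distribution: A_0 = 1, A_1 = 1, A_3 = 3, A_4 = 5, A_5 = 3, A_6 = 2, A_7 = 1. Minimum distance d = 1.

Enumerate all 2^4 = 16 messages m ∈ F_2^4.
For each, compute codeword c = mG in F_2^8, then tally its weight.
  m = 0000 → c = 00000000, weight = 0.
  m = 1000 → c = 11111011, weight = 7.
  m = 0100 → c = 11100101, weight = 5.
  m = 1100 → c = 00011110, weight = 4.
  m = 0010 → c = 00100110, weight = 3.
  m = 1010 → c = 11011101, weight = 6.
  m = 0110 → c = 11000011, weight = 4.
  m = 1110 → c = 00111000, weight = 3.
  m = 0001 → c = 10000000, weight = 1.
  m = 1001 → c = 01111011, weight = 6.
  m = 0101 → c = 01100101, weight = 4.
  m = 1101 → c = 10011110, weight = 5.
  m = 0011 → c = 10100110, weight = 4.
  m = 1011 → c = 01011101, weight = 5.
  m = 0111 → c = 01000011, weight = 3.
  m = 1111 → c = 10111000, weight = 4.
Tally weights:
  weight 0: 1 codewords.
  weight 1: 1 codewords.
  weight 3: 3 codewords.
  weight 4: 5 codewords.
  weight 5: 3 codewords.
  weight 6: 2 codewords.
  weight 7: 1 codewords.
Minimum distance d = smallest w > 0 with A_w > 0 = 1.
Sanity: Σ A_w = 16 = 2^4 = 16 ✓.


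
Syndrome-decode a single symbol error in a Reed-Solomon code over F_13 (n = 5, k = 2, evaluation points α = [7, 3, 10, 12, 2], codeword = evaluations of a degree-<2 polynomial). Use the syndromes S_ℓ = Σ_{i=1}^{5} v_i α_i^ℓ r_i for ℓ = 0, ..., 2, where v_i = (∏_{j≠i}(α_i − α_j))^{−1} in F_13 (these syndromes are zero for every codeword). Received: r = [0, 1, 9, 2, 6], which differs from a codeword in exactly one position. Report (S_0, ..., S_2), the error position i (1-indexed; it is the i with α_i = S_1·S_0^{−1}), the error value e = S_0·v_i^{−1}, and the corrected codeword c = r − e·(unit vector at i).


S = (6, 12, 11), error at position 5, error magnitude e = 8, c = [0, 1, 9, 2, 11].

Step 1: column multipliers v_i = (∏_{j≠i}(α_i − α_j))^{−1} mod 13.
  i = 1 (α = 7): (7−3)(7−10)(7−12)(7−2) = 4·(−3)·(−5)·5 = 300 ≡ 1, so v_1 = 1^{−1} = 1 (mod 13).
  i = 2 (α = 3): (3−7)(3−10)(3−12)(3−2) = (−4)·(−7)·(−9)·1 = −252 ≡ 8, so v_2 = 8^{−1} = 5 (mod 13).
  i = 3 (α = 10): (10−7)(10−3)(10−12)(10−2) = 3·7·(−2)·8 = −336 ≡ 2, so v_3 = 2^{−1} = 7 (mod 13).
  i = 4 (α = 12): (12−7)(12−3)(12−10)(12−2) = 5·9·2·10 = 900 ≡ 3, so v_4 = 3^{−1} = 9 (mod 13).
  i = 5 (α = 2): (2−7)(2−3)(2−10)(2−12) = (−5)·(−1)·(−8)·(−10) = 400 ≡ 10, so v_5 = 10^{−1} = 4 (mod 13).
  v = [1, 5, 7, 9, 4].
Step 2: syndromes of r = [0, 1, 9, 2, 6] (all sums mod 13).
  S_0 = Σ v_i r_i = 1·0 + 5·1 + 7·9 + 9·2 + 4·6 = 110 ≡ 6.
  S_1 = Σ v_i α_i r_i = 1·7·0 + 5·3·1 + 7·10·9 + 9·12·2 + 4·2·6 = 909 ≡ 12.
  α_i^2 mod 13 = [10, 9, 9, 1, 4].
  S_2 = Σ v_i α_i^2 r_i = 1·10·0 + 5·9·1 + 7·9·9 + 9·1·2 + 4·4·6 = 726 ≡ 11.
  S = (6, 12, 11) ≠ 0, so r is not a codeword (an error is present).
Step 3: locate the error. For a single error e at position i, S_ℓ = v_i·e·α_i^ℓ, so α_err = S_1/S_0.
  S_0^{−1} = 6^{−1} = 11 (mod 13), so α_err = 12·11 = 132 ≡ 2 = α_5. Error position i = 5.
  Consistency check: S_2/S_1 = 11·12 = 132 ≡ 2 = α_err ✓ (single-error assumption holds).
Step 4: error magnitude e = S_0/v_5 = S_0·∏_{j≠5}(α_5 − α_j) = 6·10 = 60 ≡ 8 (mod 13).
Step 5: correct position 5: c_5 = r_5 − e = 6 − 8 ≡ 11 (mod 13). Hence c = [0, 1, 9, 2, 11].
  Check: interpolating c through the α_i gives m(x) = 5 + 3·x (degree < 2) with m(α_i) = c_i for every i, so c is indeed a codeword.
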